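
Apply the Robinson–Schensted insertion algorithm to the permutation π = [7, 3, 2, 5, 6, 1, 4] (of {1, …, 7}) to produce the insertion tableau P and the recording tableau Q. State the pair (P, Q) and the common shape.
P = [1, 4, 6] / [2, 5] / [3] / [7];  Q = [1, 4, 5] / [2, 7] / [3] / [6];  common shape = (3, 2, 1, 1)

Row-insert the values π_1, π_2, … into P one at a time, bumping the leftmost entry strictly greater than the inserted value down to the next row. The recording tableau Q records, in position (i, j), the step at which that cell was added to P.
  Insert 7 (step 1): P = [7];  Q = [1]
  Insert 3 (step 2): P = [3] / [7];  Q = [1] / [2]
  Insert 2 (step 3): P = [2] / [3] / [7];  Q = [1] / [2] / [3]
  Insert 5 (step 4): P = [2, 5] / [3] / [7];  Q = [1, 4] / [2] / [3]
  Insert 6 (step 5): P = [2, 5, 6] / [3] / [7];  Q = [1, 4, 5] / [2] / [3]
  Insert 1 (step 6): P = [1, 5, 6] / [2] / [3] / [7];  Q = [1, 4, 5] / [2] / [3] / [6]
  Insert 4 (step 7): P = [1, 4, 6] / [2, 5] / [3] / [7];  Q = [1, 4, 5] / [2, 7] / [3] / [6]
Final shape: (3, 2, 1, 1).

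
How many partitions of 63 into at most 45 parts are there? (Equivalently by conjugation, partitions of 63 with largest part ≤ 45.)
p(63, parts ≤ 45) = 1504287

Use the recurrence p(n, m) = p(n, m−1) + p(n−m, m): either the largest part is < m (count p(n, m−1)) or the largest part is exactly m (remove one copy of m, count p(n−m, m)). With p(0, ·) = 1 this gives p(63, parts ≤ 45) = 1504287. (By conjugating Young diagrams, this also counts partitions of 63 into at most 45 parts.)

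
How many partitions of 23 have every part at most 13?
p(23, parts ≤ 13) = 1158

Use the recurrence p(n, m) = p(n, m−1) + p(n−m, m): either the largest part is < m (count p(n, m−1)) or the largest part is exactly m (remove one copy of m, count p(n−m, m)). With p(0, ·) = 1 this gives p(23, parts ≤ 13) = 1158. (By conjugating Young diagrams, this also counts partitions of 23 into at most 13 parts.)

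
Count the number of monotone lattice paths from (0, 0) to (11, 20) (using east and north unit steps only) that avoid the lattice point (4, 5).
Number of paths = 63183771

Total paths from (0, 0) to (11, 20): C(31, 11) = 84672315. Paths through (4, 5): (paths (0, 0) → (4, 5)) × (paths (4, 5) → (11, 20)) = C(9, 4) · C(22, 7) = 126 · 170544 = 21488544. Avoidance count = 84672315 − 21488544 = 63183771.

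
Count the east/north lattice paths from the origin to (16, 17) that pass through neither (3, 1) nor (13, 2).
Number of paths = 895297674

Inclusion–exclusion. Total paths: C(33, 16) = 1166803110. Through P₁: C(4, 3)·C(29, 13) = 271455660. Through P₂: C(15, 13)·C(18, 3) = 85680. Since P₁ is strictly southwest of P₂, a monotone path through both must visit P₁ then P₂; paths through both = C(4, 3)·C(11, 10)·C(18, 3) = 35904. Avoid both = 1166803110 − 271455660 − 85680 + 35904 = 895297674.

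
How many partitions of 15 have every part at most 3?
p(15, parts ≤ 3) = 27

Partitions of 15 with all parts ≤ 3: 3+3+3+3+3, 3+3+3+3+2+1, 3+3+3+3+1+1+1, 3+3+3+2+2+2, 3+3+3+2+2+1+1, 3+3+3+2+1+1+1+1, 3+3+3+1+1+1+1+1+1, 3+3+2+2+2+2+1, 3+3+2+2+2+1+1+1, 3+3+2+2+1+1+1+1+1, 3+3+2+1+1+1+1+1+1+1, 3+3+1+1+1+1+1+1+1+1+1, 3+2+2+2+2+2+2, 3+2+2+2+2+2+1+1, 3+2+2+2+2+1+1+1+1, 3+2+2+2+1+1+1+1+1+1, 3+2+2+1+1+1+1+1+1+1+1, 3+2+1+1+1+1+1+1+1+1+1+1, 3+1+1+1+1+1+1+1+1+1+1+1+1, 2+2+2+2+2+2+2+1, 2+2+2+2+2+2+1+1+1, 2+2+2+2+2+1+1+1+1+1, 2+2+2+2+1+1+1+1+1+1+1, 2+2+2+1+1+1+1+1+1+1+1+1, 2+2+1+1+1+1+1+1+1+1+1+1+1, 2+1+1+1+1+1+1+1+1+1+1+1+1+1, 1+1+1+1+1+1+1+1+1+1+1+1+1+1+1. Count = 27.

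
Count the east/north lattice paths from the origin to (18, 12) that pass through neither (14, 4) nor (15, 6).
Number of paths = 81191469

Inclusion–exclusion. Total paths: C(30, 18) = 86493225. Through P₁: C(18, 14)·C(12, 4) = 1514700. Through P₂: C(21, 15)·C(9, 3) = 4558176. Since P₁ is strictly southwest of P₂, a monotone path through both must visit P₁ then P₂; paths through both = C(18, 14)·C(3, 1)·C(9, 3) = 771120. Avoid both = 86493225 − 1514700 − 4558176 + 771120 = 81191469.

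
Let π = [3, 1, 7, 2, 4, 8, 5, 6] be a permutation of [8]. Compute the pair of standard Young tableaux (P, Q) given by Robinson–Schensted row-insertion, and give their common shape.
P = [1, 2, 4, 5, 6] / [3, 7, 8];  Q = [1, 3, 5, 6, 8] / [2, 4, 7];  common shape = (5, 3)

Row-insert the values π_1, π_2, … into P one at a time, bumping the leftmost entry strictly greater than the inserted value down to the next row. The recording tableau Q records, in position (i, j), the step at which that cell was added to P.
  Insert 3 (step 1): P = [3];  Q = [1]
  Insert 1 (step 2): P = [1] / [3];  Q = [1] / [2]
  Insert 7 (step 3): P = [1, 7] / [3];  Q = [1, 3] / [2]
  Insert 2 (step 4): P = [1, 2] / [3, 7];  Q = [1, 3] / [2, 4]
  Insert 4 (step 5): P = [1, 2, 4] / [3, 7];  Q = [1, 3, 5] / [2, 4]
  Insert 8 (step 6): P = [1, 2, 4, 8] / [3, 7];  Q = [1, 3, 5, 6] / [2, 4]
  Insert 5 (step 7): P = [1, 2, 4, 5] / [3, 7, 8];  Q = [1, 3, 5, 6] / [2, 4, 7]
  Insert 6 (step 8): P = [1, 2, 4, 5, 6] / [3, 7, 8];  Q = [1, 3, 5, 6, 8] / [2, 4, 7]
Final shape: (5, 3).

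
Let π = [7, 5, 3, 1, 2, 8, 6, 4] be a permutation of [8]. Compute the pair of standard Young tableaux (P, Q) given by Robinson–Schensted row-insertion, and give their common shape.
P = [1, 2, 4] / [3, 6] / [5, 8] / [7];  Q = [1, 5, 6] / [2, 7] / [3, 8] / [4];  common shape = (3, 2, 2, 1)

Row-insert the values π_1, π_2, … into P one at a time, bumping the leftmost entry strictly greater than the inserted value down to the next row. The recording tableau Q records, in position (i, j), the step at which that cell was added to P.
  Insert 7 (step 1): P = [7];  Q = [1]
  Insert 5 (step 2): P = [5] / [7];  Q = [1] / [2]
  Insert 3 (step 3): P = [3] / [5] / [7];  Q = [1] / [2] / [3]
  Insert 1 (step 4): P = [1] / [3] / [5] / [7];  Q = [1] / [2] / [3] / [4]
  Insert 2 (step 5): P = [1, 2] / [3] / [5] / [7];  Q = [1, 5] / [2] / [3] / [4]
  Insert 8 (step 6): P = [1, 2, 8] / [3] / [5] / [7];  Q = [1, 5, 6] / [2] / [3] / [4]
  Insert 6 (step 7): P = [1, 2, 6] / [3, 8] / [5] / [7];  Q = [1, 5, 6] / [2, 7] / [3] / [4]
  Insert 4 (step 8): P = [1, 2, 4] / [3, 6] / [5, 8] / [7];  Q = [1, 5, 6] / [2, 7] / [3, 8] / [4]
Final shape: (3, 2, 2, 1).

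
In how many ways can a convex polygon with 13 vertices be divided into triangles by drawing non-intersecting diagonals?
C_11 = 58786

These polygon triangulations are counted by the Catalan number C_n = (1/(n + 1)) · C(2n, n). For n = 11: C_11 = (1/12) · C(22, 11) = 705432/12 = 58786.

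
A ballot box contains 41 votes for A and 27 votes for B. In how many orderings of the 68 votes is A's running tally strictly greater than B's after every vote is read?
Strict-lead orderings = 1401733046198382128

Total orderings of the 68 votes with 41 for A: C(68, 41) = 6808417652963570336. By the Bertrand ballot formula (Cycle Lemma / reflection principle), the number of orderings in which A is strictly ahead of B throughout is (p − q)/(p + q) · C(p + q, p) = (41 − 27)/(41 + 27) · 6808417652963570336 = 1401733046198382128.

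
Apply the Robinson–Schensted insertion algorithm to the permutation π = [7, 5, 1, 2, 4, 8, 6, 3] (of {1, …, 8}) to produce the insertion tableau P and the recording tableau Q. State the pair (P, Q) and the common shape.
P = [1, 2, 3, 6] / [4, 8] / [5] / [7];  Q = [1, 4, 5, 6] / [2, 7] / [3] / [8];  common shape = (4, 2, 1, 1)

Row-insert the values π_1, π_2, … into P one at a time, bumping the leftmost entry strictly greater than the inserted value down to the next row. The recording tableau Q records, in position (i, j), the step at which that cell was added to P.
  Insert 7 (step 1): P = [7];  Q = [1]
  Insert 5 (step 2): P = [5] / [7];  Q = [1] / [2]
  Insert 1 (step 3): P = [1] / [5] / [7];  Q = [1] / [2] / [3]
  Insert 2 (step 4): P = [1, 2] / [5] / [7];  Q = [1, 4] / [2] / [3]
  Insert 4 (step 5): P = [1, 2, 4] / [5] / [7];  Q = [1, 4, 5] / [2] / [3]
  Insert 8 (step 6): P = [1, 2, 4, 8] / [5] / [7];  Q = [1, 4, 5, 6] / [2] / [3]
  Insert 6 (step 7): P = [1, 2, 4, 6] / [5, 8] / [7];  Q = [1, 4, 5, 6] / [2, 7] / [3]
  Insert 3 (step 8): P = [1, 2, 3, 6] / [4, 8] / [5] / [7];  Q = [1, 4, 5, 6] / [2, 7] / [3] / [8]
Final shape: (4, 2, 1, 1).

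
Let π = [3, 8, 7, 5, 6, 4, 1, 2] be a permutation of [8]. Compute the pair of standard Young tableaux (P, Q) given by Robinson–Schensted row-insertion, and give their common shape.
P = [1, 2, 6] / [3, 4] / [5] / [7] / [8];  Q = [1, 2, 5] / [3, 8] / [4] / [6] / [7];  common shape = (3, 2, 1, 1, 1)

Row-insert the values π_1, π_2, … into P one at a time, bumping the leftmost entry strictly greater than the inserted value down to the next row. The recording tableau Q records, in position (i, j), the step at which that cell was added to P.
  Insert 3 (step 1): P = [3];  Q = [1]
  Insert 8 (step 2): P = [3, 8];  Q = [1, 2]
  Insert 7 (step 3): P = [3, 7] / [8];  Q = [1, 2] / [3]
  Insert 5 (step 4): P = [3, 5] / [7] / [8];  Q = [1, 2] / [3] / [4]
  Insert 6 (step 5): P = [3, 5, 6] / [7] / [8];  Q = [1, 2, 5] / [3] / [4]
  Insert 4 (step 6): P = [3, 4, 6] / [5] / [7] / [8];  Q = [1, 2, 5] / [3] / [4] / [6]
  Insert 1 (step 7): P = [1, 4, 6] / [3] / [5] / [7] / [8];  Q = [1, 2, 5] / [3] / [4] / [6] / [7]
  Insert 2 (step 8): P = [1, 2, 6] / [3, 4] / [5] / [7] / [8];  Q = [1, 2, 5] / [3, 8] / [4] / [6] / [7]
Final shape: (3, 2, 1, 1, 1).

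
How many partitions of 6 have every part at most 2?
p(6, parts ≤ 2) = 4

Partitions of 6 with all parts ≤ 2: 2+2+2, 2+2+1+1, 2+1+1+1+1, 1+1+1+1+1+1. Count = 4.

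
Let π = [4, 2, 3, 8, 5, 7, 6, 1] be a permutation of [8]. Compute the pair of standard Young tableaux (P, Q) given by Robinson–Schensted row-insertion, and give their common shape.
P = [1, 3, 5, 6] / [2, 7] / [4] / [8];  Q = [1, 3, 4, 6] / [2, 5] / [7] / [8];  common shape = (4, 2, 1, 1)

Row-insert the values π_1, π_2, … into P one at a time, bumping the leftmost entry strictly greater than the inserted value down to the next row. The recording tableau Q records, in position (i, j), the step at which that cell was added to P.
  Insert 4 (step 1): P = [4];  Q = [1]
  Insert 2 (step 2): P = [2] / [4];  Q = [1] / [2]
  Insert 3 (step 3): P = [2, 3] / [4];  Q = [1, 3] / [2]
  Insert 8 (step 4): P = [2, 3, 8] / [4];  Q = [1, 3, 4] / [2]
  Insert 5 (step 5): P = [2, 3, 5] / [4, 8];  Q = [1, 3, 4] / [2, 5]
  Insert 7 (step 6): P = [2, 3, 5, 7] / [4, 8];  Q = [1, 3, 4, 6] / [2, 5]
  Insert 6 (step 7): P = [2, 3, 5, 6] / [4, 7] / [8];  Q = [1, 3, 4, 6] / [2, 5] / [7]
  Insert 1 (step 8): P = [1, 3, 5, 6] / [2, 7] / [4] / [8];  Q = [1, 3, 4, 6] / [2, 5] / [7] / [8]
Final shape: (4, 2, 1, 1).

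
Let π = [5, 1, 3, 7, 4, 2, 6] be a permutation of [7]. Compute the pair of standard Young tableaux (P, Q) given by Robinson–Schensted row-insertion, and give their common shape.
P = [1, 2, 4, 6] / [3, 7] / [5];  Q = [1, 3, 4, 7] / [2, 5] / [6];  common shape = (4, 2, 1)

Row-insert the values π_1, π_2, … into P one at a time, bumping the leftmost entry strictly greater than the inserted value down to the next row. The recording tableau Q records, in position (i, j), the step at which that cell was added to P.
  Insert 5 (step 1): P = [5];  Q = [1]
  Insert 1 (step 2): P = [1] / [5];  Q = [1] / [2]
  Insert 3 (step 3): P = [1, 3] / [5];  Q = [1, 3] / [2]
  Insert 7 (step 4): P = [1, 3, 7] / [5];  Q = [1, 3, 4] / [2]
  Insert 4 (step 5): P = [1, 3, 4] / [5, 7];  Q = [1, 3, 4] / [2, 5]
  Insert 2 (step 6): P = [1, 2, 4] / [3, 7] / [5];  Q = [1, 3, 4] / [2, 5] / [6]
  Insert 6 (step 7): P = [1, 2, 4, 6] / [3, 7] / [5];  Q = [1, 3, 4, 7] / [2, 5] / [6]
Final shape: (4, 2, 1).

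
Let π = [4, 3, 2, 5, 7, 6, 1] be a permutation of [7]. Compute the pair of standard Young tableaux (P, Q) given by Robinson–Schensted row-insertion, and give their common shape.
P = [1, 5, 6] / [2, 7] / [3] / [4];  Q = [1, 4, 5] / [2, 6] / [3] / [7];  common shape = (3, 2, 1, 1)

Row-insert the values π_1, π_2, … into P one at a time, bumping the leftmost entry strictly greater than the inserted value down to the next row. The recording tableau Q records, in position (i, j), the step at which that cell was added to P.
  Insert 4 (step 1): P = [4];  Q = [1]
  Insert 3 (step 2): P = [3] / [4];  Q = [1] / [2]
  Insert 2 (step 3): P = [2] / [3] / [4];  Q = [1] / [2] / [3]
  Insert 5 (step 4): P = [2, 5] / [3] / [4];  Q = [1, 4] / [2] / [3]
  Insert 7 (step 5): P = [2, 5, 7] / [3] / [4];  Q = [1, 4, 5] / [2] / [3]
  Insert 6 (step 6): P = [2, 5, 6] / [3, 7] / [4];  Q = [1, 4, 5] / [2, 6] / [3]
  Insert 1 (step 7): P = [1, 5, 6] / [2, 7] / [3] / [4];  Q = [1, 4, 5] / [2, 6] / [3] / [7]
Final shape: (3, 2, 1, 1).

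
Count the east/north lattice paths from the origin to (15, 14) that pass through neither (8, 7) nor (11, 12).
Number of paths = 40598070

Inclusion–exclusion. Total paths: C(29, 15) = 77558760. Through P₁: C(15, 8)·C(14, 7) = 22084920. Through P₂: C(23, 11)·C(6, 4) = 20281170. Since P₁ is strictly southwest of P₂, a monotone path through both must visit P₁ then P₂; paths through both = C(15, 8)·C(8, 3)·C(6, 4) = 5405400. Avoid both = 77558760 − 22084920 − 20281170 + 5405400 = 40598070.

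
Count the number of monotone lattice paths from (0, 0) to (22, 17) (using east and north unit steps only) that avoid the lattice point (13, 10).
Number of paths = 37933002770

Total paths from (0, 0) to (22, 17): C(39, 22) = 51021117810. Paths through (13, 10): (paths (0, 0) → (13, 10)) × (paths (13, 10) → (22, 17)) = C(23, 13) · C(16, 9) = 1144066 · 11440 = 13088115040. Avoidance count = 51021117810 − 13088115040 = 37933002770.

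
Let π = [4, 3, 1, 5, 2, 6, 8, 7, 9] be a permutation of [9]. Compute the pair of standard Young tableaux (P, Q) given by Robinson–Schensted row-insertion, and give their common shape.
P = [1, 2, 6, 7, 9] / [3, 5, 8] / [4];  Q = [1, 4, 6, 7, 9] / [2, 5, 8] / [3];  common shape = (5, 3, 1)

Row-insert the values π_1, π_2, … into P one at a time, bumping the leftmost entry strictly greater than the inserted value down to the next row. The recording tableau Q records, in position (i, j), the step at which that cell was added to P.
  Insert 4 (step 1): P = [4];  Q = [1]
  Insert 3 (step 2): P = [3] / [4];  Q = [1] / [2]
  Insert 1 (step 3): P = [1] / [3] / [4];  Q = [1] / [2] / [3]
  Insert 5 (step 4): P = [1, 5] / [3] / [4];  Q = [1, 4] / [2] / [3]
  Insert 2 (step 5): P = [1, 2] / [3, 5] / [4];  Q = [1, 4] / [2, 5] / [3]
  Insert 6 (step 6): P = [1, 2, 6] / [3, 5] / [4];  Q = [1, 4, 6] / [2, 5] / [3]
  Insert 8 (step 7): P = [1, 2, 6, 8] / [3, 5] / [4];  Q = [1, 4, 6, 7] / [2, 5] / [3]
  Insert 7 (step 8): P = [1, 2, 6, 7] / [3, 5, 8] / [4];  Q = [1, 4, 6, 7] / [2, 5, 8] / [3]
  Insert 9 (step 9): P = [1, 2, 6, 7, 9] / [3, 5, 8] / [4];  Q = [1, 4, 6, 7, 9] / [2, 5, 8] / [3]
Final shape: (5, 3, 1).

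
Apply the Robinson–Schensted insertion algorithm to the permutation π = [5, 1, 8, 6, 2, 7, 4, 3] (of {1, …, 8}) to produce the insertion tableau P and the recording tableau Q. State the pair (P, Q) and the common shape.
P = [1, 2, 3] / [4, 6, 7] / [5] / [8];  Q = [1, 3, 6] / [2, 4, 7] / [5] / [8];  common shape = (3, 3, 1, 1)

Row-insert the values π_1, π_2, … into P one at a time, bumping the leftmost entry strictly greater than the inserted value down to the next row. The recording tableau Q records, in position (i, j), the step at which that cell was added to P.
  Insert 5 (step 1): P = [5];  Q = [1]
  Insert 1 (step 2): P = [1] / [5];  Q = [1] / [2]
  Insert 8 (step 3): P = [1, 8] / [5];  Q = [1, 3] / [2]
  Insert 6 (step 4): P = [1, 6] / [5, 8];  Q = [1, 3] / [2, 4]
  Insert 2 (step 5): P = [1, 2] / [5, 6] / [8];  Q = [1, 3] / [2, 4] / [5]
  Insert 7 (step 6): P = [1, 2, 7] / [5, 6] / [8];  Q = [1, 3, 6] / [2, 4] / [5]
  Insert 4 (step 7): P = [1, 2, 4] / [5, 6, 7] / [8];  Q = [1, 3, 6] / [2, 4, 7] / [5]
  Insert 3 (step 8): P = [1, 2, 3] / [4, 6, 7] / [5] / [8];  Q = [1, 3, 6] / [2, 4, 7] / [5] / [8]
Final shape: (3, 3, 1, 1).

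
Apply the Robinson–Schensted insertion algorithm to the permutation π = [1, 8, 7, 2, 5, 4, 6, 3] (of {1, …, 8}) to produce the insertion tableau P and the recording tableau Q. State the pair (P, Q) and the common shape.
P = [1, 2, 3, 6] / [4] / [5] / [7] / [8];  Q = [1, 2, 5, 7] / [3] / [4] / [6] / [8];  common shape = (4, 1, 1, 1, 1)

Row-insert the values π_1, π_2, … into P one at a time, bumping the leftmost entry strictly greater than the inserted value down to the next row. The recording tableau Q records, in position (i, j), the step at which that cell was added to P.
  Insert 1 (step 1): P = [1];  Q = [1]
  Insert 8 (step 2): P = [1, 8];  Q = [1, 2]
  Insert 7 (step 3): P = [1, 7] / [8];  Q = [1, 2] / [3]
  Insert 2 (step 4): P = [1, 2] / [7] / [8];  Q = [1, 2] / [3] / [4]
  Insert 5 (step 5): P = [1, 2, 5] / [7] / [8];  Q = [1, 2, 5] / [3] / [4]
  Insert 4 (step 6): P = [1, 2, 4] / [5] / [7] / [8];  Q = [1, 2, 5] / [3] / [4] / [6]
  Insert 6 (step 7): P = [1, 2, 4, 6] / [5] / [7] / [8];  Q = [1, 2, 5, 7] / [3] / [4] / [6]
  Insert 3 (step 8): P = [1, 2, 3, 6] / [4] / [5] / [7] / [8];  Q = [1, 2, 5, 7] / [3] / [4] / [6] / [8]
Final shape: (4, 1, 1, 1, 1).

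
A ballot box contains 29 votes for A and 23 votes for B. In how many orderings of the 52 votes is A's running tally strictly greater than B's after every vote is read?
Strict-lead orderings = 40715807302800

Total orderings of the 52 votes with 29 for A: C(52, 29) = 352870329957600. By the Bertrand ballot formula (Cycle Lemma / reflection principle), the number of orderings in which A is strictly ahead of B throughout is (p − q)/(p + q) · C(p + q, p) = (29 − 23)/(29 + 23) · 352870329957600 = 40715807302800.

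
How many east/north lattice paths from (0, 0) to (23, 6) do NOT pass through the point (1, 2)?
Number of paths = 430170

Total paths from (0, 0) to (23, 6): C(29, 23) = 475020. Paths through (1, 2): (paths (0, 0) → (1, 2)) × (paths (1, 2) → (23, 6)) = C(3, 1) · C(26, 22) = 3 · 14950 = 44850. Avoidance count = 475020 − 44850 = 430170.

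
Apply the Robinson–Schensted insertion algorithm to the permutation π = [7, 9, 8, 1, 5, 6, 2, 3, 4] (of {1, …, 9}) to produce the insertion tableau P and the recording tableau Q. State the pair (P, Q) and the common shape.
P = [1, 2, 3, 4] / [5, 6] / [7, 8] / [9];  Q = [1, 2, 6, 9] / [3, 5] / [4, 8] / [7];  common shape = (4, 2, 2, 1)

Row-insert the values π_1, π_2, … into P one at a time, bumping the leftmost entry strictly greater than the inserted value down to the next row. The recording tableau Q records, in position (i, j), the step at which that cell was added to P.
  Insert 7 (step 1): P = [7];  Q = [1]
  Insert 9 (step 2): P = [7, 9];  Q = [1, 2]
  Insert 8 (step 3): P = [7, 8] / [9];  Q = [1, 2] / [3]
  Insert 1 (step 4): P = [1, 8] / [7] / [9];  Q = [1, 2] / [3] / [4]
  Insert 5 (step 5): P = [1, 5] / [7, 8] / [9];  Q = [1, 2] / [3, 5] / [4]
  Insert 6 (step 6): P = [1, 5, 6] / [7, 8] / [9];  Q = [1, 2, 6] / [3, 5] / [4]
  Insert 2 (step 7): P = [1, 2, 6] / [5, 8] / [7] / [9];  Q = [1, 2, 6] / [3, 5] / [4] / [7]
  Insert 3 (step 8): P = [1, 2, 3] / [5, 6] / [7, 8] / [9];  Q = [1, 2, 6] / [3, 5] / [4, 8] / [7]
  Insert 4 (step 9): P = [1, 2, 3, 4] / [5, 6] / [7, 8] / [9];  Q = [1, 2, 6, 9] / [3, 5] / [4, 8] / [7]
Final shape: (4, 2, 2, 1).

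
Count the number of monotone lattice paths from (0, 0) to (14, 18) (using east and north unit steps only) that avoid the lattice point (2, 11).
Number of paths = 467505336

Total paths from (0, 0) to (14, 18): C(32, 14) = 471435600. Paths through (2, 11): (paths (0, 0) → (2, 11)) × (paths (2, 11) → (14, 18)) = C(13, 2) · C(19, 12) = 78 · 50388 = 3930264. Avoidance count = 471435600 − 3930264 = 467505336.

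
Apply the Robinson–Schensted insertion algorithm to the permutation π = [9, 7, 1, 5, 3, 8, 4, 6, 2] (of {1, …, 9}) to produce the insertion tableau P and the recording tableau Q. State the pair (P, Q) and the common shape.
P = [1, 2, 4, 6] / [3, 8] / [5] / [7] / [9];  Q = [1, 4, 6, 8] / [2, 7] / [3] / [5] / [9];  common shape = (4, 2, 1, 1, 1)

Row-insert the values π_1, π_2, … into P one at a time, bumping the leftmost entry strictly greater than the inserted value down to the next row. The recording tableau Q records, in position (i, j), the step at which that cell was added to P.
  Insert 9 (step 1): P = [9];  Q = [1]
  Insert 7 (step 2): P = [7] / [9];  Q = [1] / [2]
  Insert 1 (step 3): P = [1] / [7] / [9];  Q = [1] / [2] / [3]
  Insert 5 (step 4): P = [1, 5] / [7] / [9];  Q = [1, 4] / [2] / [3]
  Insert 3 (step 5): P = [1, 3] / [5] / [7] / [9];  Q = [1, 4] / [2] / [3] / [5]
  Insert 8 (step 6): P = [1, 3, 8] / [5] / [7] / [9];  Q = [1, 4, 6] / [2] / [3] / [5]
  Insert 4 (step 7): P = [1, 3, 4] / [5, 8] / [7] / [9];  Q = [1, 4, 6] / [2, 7] / [3] / [5]
  Insert 6 (step 8): P = [1, 3, 4, 6] / [5, 8] / [7] / [9];  Q = [1, 4, 6, 8] / [2, 7] / [3] / [5]
  Insert 2 (step 9): P = [1, 2, 4, 6] / [3, 8] / [5] / [7] / [9];  Q = [1, 4, 6, 8] / [2, 7] / [3] / [5] / [9]
Final shape: (4, 2, 1, 1, 1).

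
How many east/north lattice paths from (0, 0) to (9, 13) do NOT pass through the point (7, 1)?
Number of paths = 496692

Total paths from (0, 0) to (9, 13): C(22, 9) = 497420. Paths through (7, 1): (paths (0, 0) → (7, 1)) × (paths (7, 1) → (9, 13)) = C(8, 7) · C(14, 2) = 8 · 91 = 728. Avoidance count = 497420 − 728 = 496692.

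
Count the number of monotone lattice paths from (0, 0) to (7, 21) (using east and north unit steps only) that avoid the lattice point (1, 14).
Number of paths = 1158300

Total paths from (0, 0) to (7, 21): C(28, 7) = 1184040. Paths through (1, 14): (paths (0, 0) → (1, 14)) × (paths (1, 14) → (7, 21)) = C(15, 1) · C(13, 6) = 15 · 1716 = 25740. Avoidance count = 1184040 − 25740 = 1158300.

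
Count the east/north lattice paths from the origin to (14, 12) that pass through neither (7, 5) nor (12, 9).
Number of paths = 4998176

Inclusion–exclusion. Total paths: C(26, 14) = 9657700. Through P₁: C(12, 7)·C(14, 7) = 2718144. Through P₂: C(21, 12)·C(5, 2) = 2939300. Since P₁ is strictly southwest of P₂, a monotone path through both must visit P₁ then P₂; paths through both = C(12, 7)·C(9, 5)·C(5, 2) = 997920. Avoid both = 9657700 − 2718144 − 2939300 + 997920 = 4998176.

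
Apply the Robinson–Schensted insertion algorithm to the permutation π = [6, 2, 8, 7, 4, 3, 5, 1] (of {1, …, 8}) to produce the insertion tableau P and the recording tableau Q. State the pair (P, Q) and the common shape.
P = [1, 3, 5] / [2, 7] / [4] / [6] / [8];  Q = [1, 3, 7] / [2, 4] / [5] / [6] / [8];  common shape = (3, 2, 1, 1, 1)

Row-insert the values π_1, π_2, … into P one at a time, bumping the leftmost entry strictly greater than the inserted value down to the next row. The recording tableau Q records, in position (i, j), the step at which that cell was added to P.
  Insert 6 (step 1): P = [6];  Q = [1]
  Insert 2 (step 2): P = [2] / [6];  Q = [1] / [2]
  Insert 8 (step 3): P = [2, 8] / [6];  Q = [1, 3] / [2]
  Insert 7 (step 4): P = [2, 7] / [6, 8];  Q = [1, 3] / [2, 4]
  Insert 4 (step 5): P = [2, 4] / [6, 7] / [8];  Q = [1, 3] / [2, 4] / [5]
  Insert 3 (step 6): P = [2, 3] / [4, 7] / [6] / [8];  Q = [1, 3] / [2, 4] / [5] / [6]
  Insert 5 (step 7): P = [2, 3, 5] / [4, 7] / [6] / [8];  Q = [1, 3, 7] / [2, 4] / [5] / [6]
  Insert 1 (step 8): P = [1, 3, 5] / [2, 7] / [4] / [6] / [8];  Q = [1, 3, 7] / [2, 4] / [5] / [6] / [8]
Final shape: (3, 2, 1, 1, 1).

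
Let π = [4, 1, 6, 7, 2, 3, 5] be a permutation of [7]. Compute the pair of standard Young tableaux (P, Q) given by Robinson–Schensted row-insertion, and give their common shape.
P = [1, 2, 3, 5] / [4, 6, 7];  Q = [1, 3, 4, 7] / [2, 5, 6];  common shape = (4, 3)

Row-insert the values π_1, π_2, … into P one at a time, bumping the leftmost entry strictly greater than the inserted value down to the next row. The recording tableau Q records, in position (i, j), the step at which that cell was added to P.
  Insert 4 (step 1): P = [4];  Q = [1]
  Insert 1 (step 2): P = [1] / [4];  Q = [1] / [2]
  Insert 6 (step 3): P = [1, 6] / [4];  Q = [1, 3] / [2]
  Insert 7 (step 4): P = [1, 6, 7] / [4];  Q = [1, 3, 4] / [2]
  Insert 2 (step 5): P = [1, 2, 7] / [4, 6];  Q = [1, 3, 4] / [2, 5]
  Insert 3 (step 6): P = [1, 2, 3] / [4, 6, 7];  Q = [1, 3, 4] / [2, 5, 6]
  Insert 5 (step 7): P = [1, 2, 3, 5] / [4, 6, 7];  Q = [1, 3, 4, 7] / [2, 5, 6]
Final shape: (4, 3).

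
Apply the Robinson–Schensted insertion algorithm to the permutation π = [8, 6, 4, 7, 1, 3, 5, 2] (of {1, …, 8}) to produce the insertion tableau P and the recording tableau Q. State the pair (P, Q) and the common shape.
P = [1, 2, 5] / [3, 7] / [4] / [6] / [8];  Q = [1, 4, 7] / [2, 6] / [3] / [5] / [8];  common shape = (3, 2, 1, 1, 1)

Row-insert the values π_1, π_2, … into P one at a time, bumping the leftmost entry strictly greater than the inserted value down to the next row. The recording tableau Q records, in position (i, j), the step at which that cell was added to P.
  Insert 8 (step 1): P = [8];  Q = [1]
  Insert 6 (step 2): P = [6] / [8];  Q = [1] / [2]
  Insert 4 (step 3): P = [4] / [6] / [8];  Q = [1] / [2] / [3]
  Insert 7 (step 4): P = [4, 7] / [6] / [8];  Q = [1, 4] / [2] / [3]
  Insert 1 (step 5): P = [1, 7] / [4] / [6] / [8];  Q = [1, 4] / [2] / [3] / [5]
  Insert 3 (step 6): P = [1, 3] / [4, 7] / [6] / [8];  Q = [1, 4] / [2, 6] / [3] / [5]
  Insert 5 (step 7): P = [1, 3, 5] / [4, 7] / [6] / [8];  Q = [1, 4, 7] / [2, 6] / [3] / [5]
  Insert 2 (step 8): P = [1, 2, 5] / [3, 7] / [4] / [6] / [8];  Q = [1, 4, 7] / [2, 6] / [3] / [5] / [8]
Final shape: (3, 2, 1, 1, 1).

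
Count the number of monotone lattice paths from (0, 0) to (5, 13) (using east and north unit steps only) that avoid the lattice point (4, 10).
Number of paths = 4564

Total paths from (0, 0) to (5, 13): C(18, 5) = 8568. Paths through (4, 10): (paths (0, 0) → (4, 10)) × (paths (4, 10) → (5, 13)) = C(14, 4) · C(4, 1) = 1001 · 4 = 4004. Avoidance count = 8568 − 4004 = 4564.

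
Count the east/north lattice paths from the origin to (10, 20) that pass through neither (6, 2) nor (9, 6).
Number of paths = 29779820

Inclusion–exclusion. Total paths: C(30, 10) = 30045015. Through P₁: C(8, 6)·C(22, 4) = 204820. Through P₂: C(15, 9)·C(15, 1) = 75075. Since P₁ is strictly southwest of P₂, a monotone path through both must visit P₁ then P₂; paths through both = C(8, 6)·C(7, 3)·C(15, 1) = 14700. Avoid both = 30045015 − 204820 − 75075 + 14700 = 29779820.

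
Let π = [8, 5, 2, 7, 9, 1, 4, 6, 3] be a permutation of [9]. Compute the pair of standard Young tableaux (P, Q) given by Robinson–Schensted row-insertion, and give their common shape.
P = [1, 3, 6] / [2, 4, 9] / [5, 7] / [8];  Q = [1, 4, 5] / [2, 7, 8] / [3, 9] / [6];  common shape = (3, 3, 2, 1)

Row-insert the values π_1, π_2, … into P one at a time, bumping the leftmost entry strictly greater than the inserted value down to the next row. The recording tableau Q records, in position (i, j), the step at which that cell was added to P.
  Insert 8 (step 1): P = [8];  Q = [1]
  Insert 5 (step 2): P = [5] / [8];  Q = [1] / [2]
  Insert 2 (step 3): P = [2] / [5] / [8];  Q = [1] / [2] / [3]
  Insert 7 (step 4): P = [2, 7] / [5] / [8];  Q = [1, 4] / [2] / [3]
  Insert 9 (step 5): P = [2, 7, 9] / [5] / [8];  Q = [1, 4, 5] / [2] / [3]
  Insert 1 (step 6): P = [1, 7, 9] / [2] / [5] / [8];  Q = [1, 4, 5] / [2] / [3] / [6]
  Insert 4 (step 7): P = [1, 4, 9] / [2, 7] / [5] / [8];  Q = [1, 4, 5] / [2, 7] / [3] / [6]
  Insert 6 (step 8): P = [1, 4, 6] / [2, 7, 9] / [5] / [8];  Q = [1, 4, 5] / [2, 7, 8] / [3] / [6]
  Insert 3 (step 9): P = [1, 3, 6] / [2, 4, 9] / [5, 7] / [8];  Q = [1, 4, 5] / [2, 7, 8] / [3, 9] / [6]
Final shape: (3, 3, 2, 1).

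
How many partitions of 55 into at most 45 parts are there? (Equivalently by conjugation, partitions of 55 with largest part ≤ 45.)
p(55, parts ≤ 45) = 451179

Use the recurrence p(n, m) = p(n, m−1) + p(n−m, m): either the largest part is < m (count p(n, m−1)) or the largest part is exactly m (remove one copy of m, count p(n−m, m)). With p(0, ·) = 1 this gives p(55, parts ≤ 45) = 451179. (By conjugating Young diagrams, this also counts partitions of 55 into at most 45 parts.)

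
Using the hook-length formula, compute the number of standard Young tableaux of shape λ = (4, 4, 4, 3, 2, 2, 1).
# SYT of shape (4, 4, 4, 3, 2, 2, 1) = 48498450

Hook-length formula: f^λ = n! / Π hook(c), product over all cells c of the Young diagram. For λ = (4, 4, 4, 3, 2, 2, 1), n = 20 boxes. Hook lengths by row (left-to-right, top-to-bottom): [10, 8, 5, 3]; [9, 7, 4, 2]; [8, 6, 3, 1]; [6, 4, 1]; [4, 2]; [3, 1]; [1]. Product of hooks = 50164531200. So f^λ = 20! / 50164531200 = 2432902008176640000 / 50164531200 = 48498450.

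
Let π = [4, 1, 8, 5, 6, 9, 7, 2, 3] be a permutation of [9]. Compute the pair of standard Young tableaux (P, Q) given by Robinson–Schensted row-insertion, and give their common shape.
P = [1, 2, 3, 7] / [4, 5, 6] / [8, 9];  Q = [1, 3, 5, 6] / [2, 4, 7] / [8, 9];  common shape = (4, 3, 2)

Row-insert the values π_1, π_2, … into P one at a time, bumping the leftmost entry strictly greater than the inserted value down to the next row. The recording tableau Q records, in position (i, j), the step at which that cell was added to P.
  Insert 4 (step 1): P = [4];  Q = [1]
  Insert 1 (step 2): P = [1] / [4];  Q = [1] / [2]
  Insert 8 (step 3): P = [1, 8] / [4];  Q = [1, 3] / [2]
  Insert 5 (step 4): P = [1, 5] / [4, 8];  Q = [1, 3] / [2, 4]
  Insert 6 (step 5): P = [1, 5, 6] / [4, 8];  Q = [1, 3, 5] / [2, 4]
  Insert 9 (step 6): P = [1, 5, 6, 9] / [4, 8];  Q = [1, 3, 5, 6] / [2, 4]
  Insert 7 (step 7): P = [1, 5, 6, 7] / [4, 8, 9];  Q = [1, 3, 5, 6] / [2, 4, 7]
  Insert 2 (step 8): P = [1, 2, 6, 7] / [4, 5, 9] / [8];  Q = [1, 3, 5, 6] / [2, 4, 7] / [8]
  Insert 3 (step 9): P = [1, 2, 3, 7] / [4, 5, 6] / [8, 9];  Q = [1, 3, 5, 6] / [2, 4, 7] / [8, 9]
Final shape: (4, 3, 2).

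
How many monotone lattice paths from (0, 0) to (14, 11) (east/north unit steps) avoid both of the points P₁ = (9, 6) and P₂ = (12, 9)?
Number of paths = 2033160

Inclusion–exclusion. Total paths: C(25, 14) = 4457400. Through P₁: C(15, 9)·C(10, 5) = 1261260. Through P₂: C(21, 12)·C(4, 2) = 1763580. Since P₁ is strictly southwest of P₂, a monotone path through both must visit P₁ then P₂; paths through both = C(15, 9)·C(6, 3)·C(4, 2) = 600600. Avoid both = 4457400 − 1261260 − 1763580 + 600600 = 2033160.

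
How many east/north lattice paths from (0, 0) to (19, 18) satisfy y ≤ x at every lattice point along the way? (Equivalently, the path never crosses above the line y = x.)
Number of paths = 1767263190

By the reflection principle (André's argument), the number of monotone paths to (19, 18) with n ≤ m that never go above y = x is C(37, 19) − C(37, 20) = 17672631900 − 15905368710 = 1767263190.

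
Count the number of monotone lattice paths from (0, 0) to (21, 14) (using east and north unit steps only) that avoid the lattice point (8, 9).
Number of paths = 2111671320

Total paths from (0, 0) to (21, 14): C(35, 21) = 2319959400. Paths through (8, 9): (paths (0, 0) → (8, 9)) × (paths (8, 9) → (21, 14)) = C(17, 8) · C(18, 13) = 24310 · 8568 = 208288080. Avoidance count = 2319959400 − 208288080 = 2111671320.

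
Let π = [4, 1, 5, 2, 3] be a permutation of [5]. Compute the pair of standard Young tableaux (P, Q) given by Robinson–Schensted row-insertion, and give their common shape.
P = [1, 2, 3] / [4, 5];  Q = [1, 3, 5] / [2, 4];  common shape = (3, 2)

Row-insert the values π_1, π_2, … into P one at a time, bumping the leftmost entry strictly greater than the inserted value down to the next row. The recording tableau Q records, in position (i, j), the step at which that cell was added to P.
  Insert 4 (step 1): P = [4];  Q = [1]
  Insert 1 (step 2): P = [1] / [4];  Q = [1] / [2]
  Insert 5 (step 3): P = [1, 5] / [4];  Q = [1, 3] / [2]
  Insert 2 (step 4): P = [1, 2] / [4, 5];  Q = [1, 3] / [2, 4]
  Insert 3 (step 5): P = [1, 2, 3] / [4, 5];  Q = [1, 3, 5] / [2, 4]
Final shape: (3, 2).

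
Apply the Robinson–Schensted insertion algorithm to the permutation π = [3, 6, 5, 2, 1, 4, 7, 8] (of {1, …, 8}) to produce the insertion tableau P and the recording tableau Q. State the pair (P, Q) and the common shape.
P = [1, 4, 7, 8] / [2, 5] / [3] / [6];  Q = [1, 2, 7, 8] / [3, 6] / [4] / [5];  common shape = (4, 2, 1, 1)

Row-insert the values π_1, π_2, … into P one at a time, bumping the leftmost entry strictly greater than the inserted value down to the next row. The recording tableau Q records, in position (i, j), the step at which that cell was added to P.
  Insert 3 (step 1): P = [3];  Q = [1]
  Insert 6 (step 2): P = [3, 6];  Q = [1, 2]
  Insert 5 (step 3): P = [3, 5] / [6];  Q = [1, 2] / [3]
  Insert 2 (step 4): P = [2, 5] / [3] / [6];  Q = [1, 2] / [3] / [4]
  Insert 1 (step 5): P = [1, 5] / [2] / [3] / [6];  Q = [1, 2] / [3] / [4] / [5]
  Insert 4 (step 6): P = [1, 4] / [2, 5] / [3] / [6];  Q = [1, 2] / [3, 6] / [4] / [5]
  Insert 7 (step 7): P = [1, 4, 7] / [2, 5] / [3] / [6];  Q = [1, 2, 7] / [3, 6] / [4] / [5]
  Insert 8 (step 8): P = [1, 4, 7, 8] / [2, 5] / [3] / [6];  Q = [1, 2, 7, 8] / [3, 6] / [4] / [5]
Final shape: (4, 2, 1, 1).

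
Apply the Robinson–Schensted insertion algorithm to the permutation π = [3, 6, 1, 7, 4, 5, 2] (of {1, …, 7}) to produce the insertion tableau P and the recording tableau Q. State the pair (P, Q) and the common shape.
P = [1, 2, 5] / [3, 4, 7] / [6];  Q = [1, 2, 4] / [3, 5, 6] / [7];  common shape = (3, 3, 1)

Row-insert the values π_1, π_2, … into P one at a time, bumping the leftmost entry strictly greater than the inserted value down to the next row. The recording tableau Q records, in position (i, j), the step at which that cell was added to P.
  Insert 3 (step 1): P = [3];  Q = [1]
  Insert 6 (step 2): P = [3, 6];  Q = [1, 2]
  Insert 1 (step 3): P = [1, 6] / [3];  Q = [1, 2] / [3]
  Insert 7 (step 4): P = [1, 6, 7] / [3];  Q = [1, 2, 4] / [3]
  Insert 4 (step 5): P = [1, 4, 7] / [3, 6];  Q = [1, 2, 4] / [3, 5]
  Insert 5 (step 6): P = [1, 4, 5] / [3, 6, 7];  Q = [1, 2, 4] / [3, 5, 6]
  Insert 2 (step 7): P = [1, 2, 5] / [3, 4, 7] / [6];  Q = [1, 2, 4] / [3, 5, 6] / [7]
Final shape: (3, 3, 1).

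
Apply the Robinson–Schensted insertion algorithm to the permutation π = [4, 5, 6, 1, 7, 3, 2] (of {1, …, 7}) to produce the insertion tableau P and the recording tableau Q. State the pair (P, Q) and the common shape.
P = [1, 2, 6, 7] / [3, 5] / [4];  Q = [1, 2, 3, 5] / [4, 6] / [7];  common shape = (4, 2, 1)

Row-insert the values π_1, π_2, … into P one at a time, bumping the leftmost entry strictly greater than the inserted value down to the next row. The recording tableau Q records, in position (i, j), the step at which that cell was added to P.
  Insert 4 (step 1): P = [4];  Q = [1]
  Insert 5 (step 2): P = [4, 5];  Q = [1, 2]
  Insert 6 (step 3): P = [4, 5, 6];  Q = [1, 2, 3]
  Insert 1 (step 4): P = [1, 5, 6] / [4];  Q = [1, 2, 3] / [4]
  Insert 7 (step 5): P = [1, 5, 6, 7] / [4];  Q = [1, 2, 3, 5] / [4]
  Insert 3 (step 6): P = [1, 3, 6, 7] / [4, 5];  Q = [1, 2, 3, 5] / [4, 6]
  Insert 2 (step 7): P = [1, 2, 6, 7] / [3, 5] / [4];  Q = [1, 2, 3, 5] / [4, 6] / [7]
Final shape: (4, 2, 1).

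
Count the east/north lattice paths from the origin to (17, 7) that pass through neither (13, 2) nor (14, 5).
Number of paths = 220794

Inclusion–exclusion. Total paths: C(24, 17) = 346104. Through P₁: C(15, 13)·C(9, 4) = 13230. Through P₂: C(19, 14)·C(5, 3) = 116280. Since P₁ is strictly southwest of P₂, a monotone path through both must visit P₁ then P₂; paths through both = C(15, 13)·C(4, 1)·C(5, 3) = 4200. Avoid both = 346104 − 13230 − 116280 + 4200 = 220794.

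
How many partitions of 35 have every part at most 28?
p(35, parts ≤ 28) = 14853

Use the recurrence p(n, m) = p(n, m−1) + p(n−m, m): either the largest part is < m (count p(n, m−1)) or the largest part is exactly m (remove one copy of m, count p(n−m, m)). With p(0, ·) = 1 this gives p(35, parts ≤ 28) = 14853. (By conjugating Young diagrams, this also counts partitions of 35 into at most 28 parts.)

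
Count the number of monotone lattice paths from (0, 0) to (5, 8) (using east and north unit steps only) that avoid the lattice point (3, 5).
Number of paths = 727

Total paths from (0, 0) to (5, 8): C(13, 5) = 1287. Paths through (3, 5): (paths (0, 0) → (3, 5)) × (paths (3, 5) → (5, 8)) = C(8, 3) · C(5, 2) = 56 · 10 = 560. Avoidance count = 1287 − 560 = 727.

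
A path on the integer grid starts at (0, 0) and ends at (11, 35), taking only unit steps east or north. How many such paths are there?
Number of paths = 13340783196

A monotone lattice path from (0, 0) to (11, 35) consists of 11 east steps and 35 north steps in some order, so it is determined by which 11 of the 46 steps are east. The count is C(46, 11) = 13340783196.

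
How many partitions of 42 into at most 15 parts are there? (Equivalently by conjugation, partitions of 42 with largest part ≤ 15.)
p(42, parts ≤ 15) = 41612

Use the recurrence p(n, m) = p(n, m−1) + p(n−m, m): either the largest part is < m (count p(n, m−1)) or the largest part is exactly m (remove one copy of m, count p(n−m, m)). With p(0, ·) = 1 this gives p(42, parts ≤ 15) = 41612. (By conjugating Young diagrams, this also counts partitions of 42 into at most 15 parts.)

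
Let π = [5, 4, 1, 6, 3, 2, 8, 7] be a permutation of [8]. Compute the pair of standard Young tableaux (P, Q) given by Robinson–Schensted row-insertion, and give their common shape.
P = [1, 2, 7] / [3, 6, 8] / [4] / [5];  Q = [1, 4, 7] / [2, 5, 8] / [3] / [6];  common shape = (3, 3, 1, 1)

Row-insert the values π_1, π_2, … into P one at a time, bumping the leftmost entry strictly greater than the inserted value down to the next row. The recording tableau Q records, in position (i, j), the step at which that cell was added to P.
  Insert 5 (step 1): P = [5];  Q = [1]
  Insert 4 (step 2): P = [4] / [5];  Q = [1] / [2]
  Insert 1 (step 3): P = [1] / [4] / [5];  Q = [1] / [2] / [3]
  Insert 6 (step 4): P = [1, 6] / [4] / [5];  Q = [1, 4] / [2] / [3]
  Insert 3 (step 5): P = [1, 3] / [4, 6] / [5];  Q = [1, 4] / [2, 5] / [3]
  Insert 2 (step 6): P = [1, 2] / [3, 6] / [4] / [5];  Q = [1, 4] / [2, 5] / [3] / [6]
  Insert 8 (step 7): P = [1, 2, 8] / [3, 6] / [4] / [5];  Q = [1, 4, 7] / [2, 5] / [3] / [6]
  Insert 7 (step 8): P = [1, 2, 7] / [3, 6, 8] / [4] / [5];  Q = [1, 4, 7] / [2, 5, 8] / [3] / [6]
Final shape: (3, 3, 1, 1).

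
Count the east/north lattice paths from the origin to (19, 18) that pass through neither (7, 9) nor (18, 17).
Number of paths = 6964253560

Inclusion–exclusion. Total paths: C(37, 19) = 17672631900. Through P₁: C(16, 7)·C(21, 12) = 3362559200. Through P₂: C(35, 18)·C(2, 1) = 9075135300. Since P₁ is strictly southwest of P₂, a monotone path through both must visit P₁ then P₂; paths through both = C(16, 7)·C(19, 11)·C(2, 1) = 1729316160. Avoid both = 17672631900 − 3362559200 − 9075135300 + 1729316160 = 6964253560.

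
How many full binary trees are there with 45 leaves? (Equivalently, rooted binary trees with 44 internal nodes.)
C_44 = 583300119592996693088040

These full binary trees are counted by the Catalan number C_n = (1/(n + 1)) · C(2n, n). For n = 44: C_44 = (1/45) · C(88, 44) = 26248505381684851188961800/45 = 583300119592996693088040.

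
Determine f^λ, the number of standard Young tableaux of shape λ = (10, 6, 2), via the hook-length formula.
# SYT of shape (10, 6, 2) = 331500

Hook-length formula: f^λ = n! / Π hook(c), product over all cells c of the Young diagram. For λ = (10, 6, 2), n = 18 boxes. Hook lengths by row (left-to-right, top-to-bottom): [12, 11, 9, 8, 7, 6, 4, 3, 2, 1]; [7, 6, 4, 3, 2, 1]; [2, 1]. Product of hooks = 19313344512. So f^λ = 18! / 19313344512 = 6402373705728000 / 19313344512 = 331500.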